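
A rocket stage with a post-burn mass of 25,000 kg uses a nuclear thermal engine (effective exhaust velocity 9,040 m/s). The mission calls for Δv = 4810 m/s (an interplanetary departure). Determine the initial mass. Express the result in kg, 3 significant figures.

initial mass ≈ 42600 kg

By the Tsiolkovsky rocket equation, m₀/m_f = exp(Δv / v_e) = exp(4810 / 9040.0) = exp(0.5321) = 1.7025.
m₀ = m_f × 1.7025 = 25,000 × 1.7025 = 42,562.5 kg.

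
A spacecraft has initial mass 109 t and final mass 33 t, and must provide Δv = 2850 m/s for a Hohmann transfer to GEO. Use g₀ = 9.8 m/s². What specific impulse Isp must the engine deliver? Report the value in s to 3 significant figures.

Isp ≈ 243 s

ln(m₀/m_f) = ln(109000/33000) = ln(3.303) = 1.1948.
Using Δv = v_e ln(m₀/m_f): v_e = Δv / ln(m₀/m_f) = 2850 / 1.1948 = 2385.3 m/s.
Isp = v_e / g₀ = 2385.3 / 9.8 = 243.4 s.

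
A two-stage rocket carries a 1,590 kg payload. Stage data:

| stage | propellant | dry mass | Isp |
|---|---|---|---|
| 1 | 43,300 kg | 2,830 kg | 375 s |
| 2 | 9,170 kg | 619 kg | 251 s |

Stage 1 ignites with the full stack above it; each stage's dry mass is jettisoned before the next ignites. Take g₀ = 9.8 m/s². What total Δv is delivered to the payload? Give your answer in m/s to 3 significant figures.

Δv ≈ 9170 m/s

Ignition mass of stage 1 = 43,300+2,830 + 9,170+619 + 1,590 = 57,509 kg.
Stage 1: m₀ = 57,509 kg, m_f = 57,509 − 43,300 = 14,209 kg; Δv = 375×9.8×ln(4.047) = 3675.0×1.3981 ≈ 5138 m/s.
Stage 2: m₀ = 11,379 kg, m_f = 11,379 − 9,170 = 2,209 kg; Δv = 251×9.8×ln(5.151) = 2459.8×1.6392 ≈ 4032 m/s.
Total Δv = 5138 + 4032 = 9170 m/s.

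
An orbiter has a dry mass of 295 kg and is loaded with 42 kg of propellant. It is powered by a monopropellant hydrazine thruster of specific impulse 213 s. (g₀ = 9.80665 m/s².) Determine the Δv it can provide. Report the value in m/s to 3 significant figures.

v_e = Isp · g₀ = 213 × 9.80665 = 2088.8 m/s.
m₀ = m_dry + m_prop = 295 + 42 = 337 kg.
By the Tsiolkovsky rocket equation, Δv = v_e · ln(m₀/m_f) = 2088.8 × ln(1.142) = 2088.8 × 0.1331 ≈ 278.0 m/s.

Δv ≈ 278 m/s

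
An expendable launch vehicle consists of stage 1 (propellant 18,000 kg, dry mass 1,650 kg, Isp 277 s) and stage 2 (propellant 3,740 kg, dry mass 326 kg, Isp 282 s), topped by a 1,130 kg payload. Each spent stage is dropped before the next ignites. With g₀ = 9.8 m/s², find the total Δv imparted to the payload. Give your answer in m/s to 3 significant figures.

Ignition mass of stage 1 = 18,000+1,650 + 3,740+326 + 1,130 = 24,846 kg.
Stage 1: m₀ = 24,846 kg, m_f = 24,846 − 18,000 = 6,846 kg; Δv = 277×9.8×ln(3.629) = 2714.6×1.2890 ≈ 3499 m/s.
Stage 2: m₀ = 5,196 kg, m_f = 5,196 − 3,740 = 1,456 kg; Δv = 282×9.8×ln(3.569) = 2763.6×1.2722 ≈ 3516 m/s.
Total Δv = 3499 + 3516 = 7015 m/s.

Δv ≈ 7020 m/s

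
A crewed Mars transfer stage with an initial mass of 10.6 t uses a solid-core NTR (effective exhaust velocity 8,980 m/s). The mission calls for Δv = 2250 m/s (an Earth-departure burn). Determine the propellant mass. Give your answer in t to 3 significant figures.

propellant mass ≈ 2.35 t

Rocket equation: m₀/m_f = exp(Δv / v_e) = exp(2250 / 8980.0) = exp(0.2506) = 1.2847.
m_f = 10.6 / 1.2847 = 8.25095 t, so propellant = m₀ − m_f = 10.6 − 8.25095 = 2.34905 t.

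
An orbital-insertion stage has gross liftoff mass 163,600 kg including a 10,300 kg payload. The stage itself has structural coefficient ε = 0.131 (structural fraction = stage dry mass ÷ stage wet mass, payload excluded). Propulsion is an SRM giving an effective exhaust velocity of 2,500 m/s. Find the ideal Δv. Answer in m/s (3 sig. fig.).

Stage wet mass = m₀ − payload = 163,600 − 10,300 = 153,300 kg.
Stage dry mass = ε × stage wet mass = 0.131 × 153,300 = 20,082.3 kg.
Burnout mass m_f = stage dry + payload = 20,082.3 + 10,300 = 30,382.3 kg.
Δv = v_e · ln(163,600/30,382.3) = 2500.0 × ln(5.385) = 2500.0 × 1.6836 ≈ 4209 m/s.

Δv ≈ 4210 m/s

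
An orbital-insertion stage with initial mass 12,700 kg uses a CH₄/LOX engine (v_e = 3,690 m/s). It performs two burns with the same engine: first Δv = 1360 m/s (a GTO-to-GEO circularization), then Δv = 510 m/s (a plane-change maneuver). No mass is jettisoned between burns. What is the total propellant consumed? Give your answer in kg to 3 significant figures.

total propellant consumed ≈ 5050 kg

After the first burn: m = 12700 × exp(−1360/3690.0) = 12700 × 0.69173 = 8,784.97 kg.
After the second burn: m = 8,784.97 × exp(−510/3690.0) = 8,784.97 × 0.87091 = 7,650.92 kg.
Total propellant = m₀ − m_final = 12700 − 7,650.92 = 5,049.08 kg.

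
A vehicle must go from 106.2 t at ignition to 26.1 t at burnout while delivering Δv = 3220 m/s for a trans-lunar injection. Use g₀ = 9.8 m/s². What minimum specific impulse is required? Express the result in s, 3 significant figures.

Isp ≈ 234 s

ln(m₀/m_f) = ln(106200/26100) = ln(4.069) = 1.4034.
By the Tsiolkovsky rocket equation, v_e = Δv / ln(m₀/m_f) = 3220 / 1.4034 = 2294.4 m/s.
Isp = v_e / g₀ = 2294.4 / 9.8 = 234.1 s.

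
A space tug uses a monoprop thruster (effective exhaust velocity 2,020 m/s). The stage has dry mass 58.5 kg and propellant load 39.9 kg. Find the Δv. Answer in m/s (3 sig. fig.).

m₀ = m_dry + m_prop = 58.5 + 39.9 = 98.4 kg.
Using Δv = v_e ln(m₀/m_f): Δv = v_e · ln(m₀/m_f) = 2020.0 × ln(1.682) = 2020.0 × 0.5200 ≈ 1050.4 m/s.

Δv ≈ 1050 m/s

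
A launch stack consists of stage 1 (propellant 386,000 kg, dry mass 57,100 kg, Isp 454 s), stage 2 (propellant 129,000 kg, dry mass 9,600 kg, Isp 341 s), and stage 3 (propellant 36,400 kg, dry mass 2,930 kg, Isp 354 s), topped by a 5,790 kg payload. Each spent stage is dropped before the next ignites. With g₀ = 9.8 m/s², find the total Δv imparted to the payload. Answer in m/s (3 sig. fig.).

Δv ≈ 14000 m/s

Ignition mass of stage 1 = 386,000+57,100 + 129,000+9,600 + 36,400+2,930 + 5,790 = 626,820 kg.
Stage 1: m₀ = 626,820 kg, m_f = 626,820 − 386,000 = 240,820 kg; Δv = 454×9.8×ln(2.603) = 4449.2×0.9566 ≈ 4256 m/s.
Stage 2: m₀ = 183,720 kg, m_f = 183,720 − 129,000 = 54,720 kg; Δv = 341×9.8×ln(3.357) = 3341.8×1.2112 ≈ 4048 m/s.
Stage 3: m₀ = 45,120 kg, m_f = 45,120 − 36,400 = 8,720 kg; Δv = 354×9.8×ln(5.174) = 3469.2×1.6437 ≈ 5702 m/s.
Total Δv = 4256 + 4048 + 5702 = 14006 m/s.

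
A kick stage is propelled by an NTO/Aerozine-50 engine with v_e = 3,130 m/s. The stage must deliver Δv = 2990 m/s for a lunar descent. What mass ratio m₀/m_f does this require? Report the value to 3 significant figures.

mass ratio ≈ 2.60

m₀/m_f = exp(Δv / v_e) = exp(2990 / 3130.0) = exp(0.9553) = 2.5994.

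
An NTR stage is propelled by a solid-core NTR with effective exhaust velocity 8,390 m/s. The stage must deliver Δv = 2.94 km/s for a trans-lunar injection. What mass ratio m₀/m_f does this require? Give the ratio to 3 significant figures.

mass ratio ≈ 1.42

Rocket equation: m₀/m_f = exp(Δv / v_e) = exp(2940 / 8390.0) = exp(0.3504) = 1.4197.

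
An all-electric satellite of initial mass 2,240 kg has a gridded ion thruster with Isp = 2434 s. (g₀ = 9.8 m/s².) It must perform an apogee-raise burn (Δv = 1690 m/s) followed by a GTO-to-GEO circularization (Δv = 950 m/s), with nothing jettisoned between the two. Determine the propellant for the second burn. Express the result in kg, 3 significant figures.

propellant for the second burn ≈ 81.5 kg

v_e = Isp · g₀ = 2434 × 9.8 = 23853.2 m/s.
After the first burn: m = 2240 × exp(−1690/23853.2) = 2240 × 0.93160 = 2,086.78 kg.
After the second burn: m = 2,086.78 × exp(−950/23853.2) = 2,086.78 × 0.96096 = 2,005.31 kg.
Second-burn propellant = 2,086.78 − 2,005.31 = 81.47 kg.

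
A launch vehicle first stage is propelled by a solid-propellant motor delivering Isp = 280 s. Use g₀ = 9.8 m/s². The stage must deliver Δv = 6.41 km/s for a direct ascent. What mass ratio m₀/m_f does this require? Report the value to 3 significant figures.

mass ratio ≈ 10.3

v_e = Isp · g₀ = 280 × 9.8 = 2744.0 m/s.
From the ideal rocket equation, m₀/m_f = exp(Δv / v_e) = exp(6410 / 2744.0) = exp(2.3360) = 10.3399.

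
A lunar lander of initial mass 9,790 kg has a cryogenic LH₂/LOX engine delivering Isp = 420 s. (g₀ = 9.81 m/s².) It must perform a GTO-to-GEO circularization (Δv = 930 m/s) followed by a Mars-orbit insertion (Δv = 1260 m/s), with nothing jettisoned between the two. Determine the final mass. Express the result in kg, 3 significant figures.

final mass ≈ 5750 kg

v_e = Isp · g₀ = 420 × 9.81 = 4120.2 m/s.
After the first burn: m = 9790 × exp(−930/4120.2) = 9790 × 0.79794 = 7,811.83 kg.
After the second burn: m = 7,811.83 × exp(−1260/4120.2) = 7,811.83 × 0.73653 = 5,753.65 kg.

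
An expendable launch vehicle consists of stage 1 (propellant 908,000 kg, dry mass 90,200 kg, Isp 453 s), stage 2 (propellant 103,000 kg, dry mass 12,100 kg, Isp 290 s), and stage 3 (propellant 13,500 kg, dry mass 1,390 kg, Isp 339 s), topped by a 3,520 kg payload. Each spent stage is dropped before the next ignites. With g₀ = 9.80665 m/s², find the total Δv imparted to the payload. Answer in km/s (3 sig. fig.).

Δv ≈ 15.8 km/s

Ignition mass of stage 1 = 908,000+90,200 + 103,000+12,100 + 13,500+1,390 + 3,520 = 1,131,710 kg.
Stage 1: m₀ = 1,131,710 kg, m_f = 1,131,710 − 908,000 = 223,710 kg; Δv = 453×9.80665×ln(5.059) = 4442.4×1.6211 ≈ 7202 m/s.
Stage 2: m₀ = 133,510 kg, m_f = 133,510 − 103,000 = 30,510 kg; Δv = 290×9.80665×ln(4.376) = 2843.9×1.4761 ≈ 4198 m/s.
Stage 3: m₀ = 18,410 kg, m_f = 18,410 − 13,500 = 4,910 kg; Δv = 339×9.80665×ln(3.749) = 3324.5×1.3216 ≈ 4394 m/s.
Total Δv = 7202 + 4198 + 4394 = 15794 m/s.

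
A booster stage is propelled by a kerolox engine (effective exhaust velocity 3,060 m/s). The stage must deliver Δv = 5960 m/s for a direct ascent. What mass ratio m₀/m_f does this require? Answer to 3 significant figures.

From the ideal rocket equation, m₀/m_f = exp(Δv / v_e) = exp(5960 / 3060.0) = exp(1.9477) = 7.0126.

mass ratio ≈ 7.01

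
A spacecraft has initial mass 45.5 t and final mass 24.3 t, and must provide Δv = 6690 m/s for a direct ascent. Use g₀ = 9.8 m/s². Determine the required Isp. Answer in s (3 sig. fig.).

Isp ≈ 1090 s

ln(m₀/m_f) = ln(45500/24300) = ln(1.872) = 0.6272.
v_e = Δv / ln(m₀/m_f) = 6690 / 0.6272 = 10665.8 m/s.
Isp = v_e / g₀ = 10665.8 / 9.8 = 1088.4 s.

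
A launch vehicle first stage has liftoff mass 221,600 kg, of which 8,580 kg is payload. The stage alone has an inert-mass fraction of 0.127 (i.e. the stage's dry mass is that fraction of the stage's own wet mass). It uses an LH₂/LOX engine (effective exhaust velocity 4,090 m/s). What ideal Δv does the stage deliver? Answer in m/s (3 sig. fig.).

Δv ≈ 7470 m/s

Stage wet mass = m₀ − payload = 221,600 − 8,580 = 213,020 kg.
Stage dry mass = ε × stage wet mass = 0.127 × 213,020 = 27,053.5 kg.
Burnout mass m_f = stage dry + payload = 27,053.5 + 8,580 = 35,633.5 kg.
Δv = v_e · ln(221,600/35,633.5) = 4090.0 × ln(6.219) = 4090.0 × 1.8276 ≈ 7475 m/s.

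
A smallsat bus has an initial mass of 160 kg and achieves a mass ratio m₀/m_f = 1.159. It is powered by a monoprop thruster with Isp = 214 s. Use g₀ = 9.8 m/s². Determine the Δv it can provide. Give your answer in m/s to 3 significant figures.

v_e = Isp · g₀ = 214 × 9.8 = 2097.2 m/s.
Using Δv = v_e ln(m₀/m_f): Δv = v_e · ln(1.159) = 2097.2 × 0.1476 ≈ 309.5 m/s.

Δv ≈ 309 m/s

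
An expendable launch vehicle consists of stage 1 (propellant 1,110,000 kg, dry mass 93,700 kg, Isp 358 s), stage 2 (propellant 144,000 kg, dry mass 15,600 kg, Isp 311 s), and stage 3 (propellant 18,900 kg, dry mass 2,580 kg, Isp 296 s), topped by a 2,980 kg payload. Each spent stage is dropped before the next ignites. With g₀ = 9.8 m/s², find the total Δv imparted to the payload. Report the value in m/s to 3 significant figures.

Ignition mass of stage 1 = 1,110,000+93,700 + 144,000+15,600 + 18,900+2,580 + 2,980 = 1,387,760 kg.
Stage 1: m₀ = 1,387,760 kg, m_f = 1,387,760 − 1,110,000 = 277,760 kg; Δv = 358×9.8×ln(4.996) = 3508.4×1.6087 ≈ 5644 m/s.
Stage 2: m₀ = 184,060 kg, m_f = 184,060 − 144,000 = 40,060 kg; Δv = 311×9.8×ln(4.595) = 3047.8×1.5249 ≈ 4648 m/s.
Stage 3: m₀ = 24,460 kg, m_f = 24,460 − 18,900 = 5,560 kg; Δv = 296×9.8×ln(4.399) = 2900.8×1.4814 ≈ 4297 m/s.
Total Δv = 5644 + 4648 + 4297 = 14589 m/s.

Δv ≈ 14600 m/s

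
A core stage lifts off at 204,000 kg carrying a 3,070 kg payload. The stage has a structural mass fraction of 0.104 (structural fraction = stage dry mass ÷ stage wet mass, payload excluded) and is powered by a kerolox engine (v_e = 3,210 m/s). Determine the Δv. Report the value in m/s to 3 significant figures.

Δv ≈ 6870 m/s

Stage wet mass = m₀ − payload = 204,000 − 3,070 = 200,930 kg.
Stage dry mass = ε × stage wet mass = 0.104 × 200,930 = 20,896.7 kg.
Burnout mass m_f = stage dry + payload = 20,896.7 + 3,070 = 23,966.7 kg.
Δv = v_e · ln(204,000/23,966.7) = 3210.0 × ln(8.512) = 3210.0 × 2.1415 ≈ 6874 m/s.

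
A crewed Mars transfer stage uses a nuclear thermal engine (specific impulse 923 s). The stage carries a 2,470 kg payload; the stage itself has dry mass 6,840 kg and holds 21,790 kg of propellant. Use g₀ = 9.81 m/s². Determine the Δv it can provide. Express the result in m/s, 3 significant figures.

v_e = Isp · g₀ = 923 × 9.81 = 9054.6 m/s.
m₀ = payload + dry + propellant = 2,470 + 6,840 + 21,790 = 31,100 kg.
m_f = payload + dry = 2,470 + 6,840 = 9,310 kg.
Δv = v_e · ln(m₀/m_f) = 9054.6 × ln(3.34) = 9054.6 × 1.2061 ≈ 10921.0 m/s.

Δv ≈ 10900 m/s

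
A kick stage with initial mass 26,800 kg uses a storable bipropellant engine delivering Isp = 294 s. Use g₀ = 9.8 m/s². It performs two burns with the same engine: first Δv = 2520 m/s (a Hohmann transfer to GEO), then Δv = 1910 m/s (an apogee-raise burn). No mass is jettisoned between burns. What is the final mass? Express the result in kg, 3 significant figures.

v_e = Isp · g₀ = 294 × 9.8 = 2881.2 m/s.
After the first burn: m = 26800 × exp(−2520/2881.2) = 26800 × 0.41701 = 11,175.9 kg.
After the second burn: m = 11,175.9 × exp(−1910/2881.2) = 11,175.9 × 0.51535 = 5,759.5 kg.

final mass ≈ 5760 kg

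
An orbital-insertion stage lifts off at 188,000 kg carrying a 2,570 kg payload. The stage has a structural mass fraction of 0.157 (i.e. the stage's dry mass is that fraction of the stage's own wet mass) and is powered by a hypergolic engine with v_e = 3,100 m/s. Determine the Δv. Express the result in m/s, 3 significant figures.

Stage wet mass = m₀ − payload = 188,000 − 2,570 = 185,430 kg.
Stage dry mass = ε × stage wet mass = 0.157 × 185,430 = 29,112.5 kg.
Burnout mass m_f = stage dry + payload = 29,112.5 + 2,570 = 31,682.5 kg.
Δv = v_e · ln(188,000/31,682.5) = 3100.0 × ln(5.934) = 3100.0 × 1.7807 ≈ 5520 m/s.

Δv ≈ 5520 m/s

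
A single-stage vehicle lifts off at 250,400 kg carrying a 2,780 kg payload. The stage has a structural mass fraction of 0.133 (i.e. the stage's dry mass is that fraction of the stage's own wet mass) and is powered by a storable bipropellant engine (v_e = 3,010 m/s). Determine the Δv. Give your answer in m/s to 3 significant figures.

Δv ≈ 5860 m/s

Stage wet mass = m₀ − payload = 250,400 − 2,780 = 247,620 kg.
Stage dry mass = ε × stage wet mass = 0.133 × 247,620 = 32,933.5 kg.
Burnout mass m_f = stage dry + payload = 32,933.5 + 2,780 = 35,713.5 kg.
Using Δv = v_e ln(m₀/m_f): Δv = v_e · ln(250,400/35,713.5) = 3010.0 × ln(7.011) = 3010.0 × 1.9475 ≈ 5862 m/s.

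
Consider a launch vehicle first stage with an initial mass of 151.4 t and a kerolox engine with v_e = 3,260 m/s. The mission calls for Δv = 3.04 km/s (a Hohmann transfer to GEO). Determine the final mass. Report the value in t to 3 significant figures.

final mass ≈ 59.6 t

By the Tsiolkovsky rocket equation, m₀/m_f = exp(Δv / v_e) = exp(3040 / 3260.0) = exp(0.9325) = 2.5409.
m_f = m₀ / 2.5409 = 151.4 / 2.5409 = 59.5852 t.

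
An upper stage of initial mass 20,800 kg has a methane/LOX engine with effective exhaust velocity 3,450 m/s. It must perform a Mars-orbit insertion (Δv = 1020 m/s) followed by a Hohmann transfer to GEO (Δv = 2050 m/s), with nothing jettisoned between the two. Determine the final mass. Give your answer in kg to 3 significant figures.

final mass ≈ 8540 kg

After the first burn: m = 20800 × exp(−1020/3450.0) = 20800 × 0.74405 = 15,476.2 kg.
After the second burn: m = 15,476.2 × exp(−2050/3450.0) = 15,476.2 × 0.55200 = 8,542.86 kg.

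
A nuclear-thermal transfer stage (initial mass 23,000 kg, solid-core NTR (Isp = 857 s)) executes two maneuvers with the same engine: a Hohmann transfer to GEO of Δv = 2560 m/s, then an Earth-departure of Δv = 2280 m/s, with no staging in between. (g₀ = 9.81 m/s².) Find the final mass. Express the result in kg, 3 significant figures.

final mass ≈ 12900 kg

v_e = Isp · g₀ = 857 × 9.81 = 8407.2 m/s.
After the first burn: m = 23000 × exp(−2560/8407.2) = 23000 × 0.73749 = 16,962.3 kg.
After the second burn: m = 16,962.3 × exp(−2280/8407.2) = 16,962.3 × 0.76247 = 12,933.2 kg.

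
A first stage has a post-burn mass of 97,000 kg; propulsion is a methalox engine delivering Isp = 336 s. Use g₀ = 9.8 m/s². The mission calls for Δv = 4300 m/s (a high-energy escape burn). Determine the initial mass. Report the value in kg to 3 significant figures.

initial mass ≈ 358000 kg

v_e = Isp · g₀ = 336 × 9.8 = 3292.8 m/s.
m₀/m_f = exp(Δv / v_e) = exp(4300 / 3292.8) = exp(1.3059) = 3.6909.
m₀ = m_f × 3.6909 = 97,000 × 3.6909 = 358,017 kg.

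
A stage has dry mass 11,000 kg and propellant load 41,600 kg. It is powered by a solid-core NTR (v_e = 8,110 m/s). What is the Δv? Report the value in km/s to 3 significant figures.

m₀ = m_dry + m_prop = 11,000 + 41,600 = 52,600 kg.
Using Δv = v_e ln(m₀/m_f): Δv = v_e · ln(m₀/m_f) = 8110.0 × ln(4.782) = 8110.0 × 1.5648 ≈ 12690.7 m/s.

Δv ≈ 12.7 km/s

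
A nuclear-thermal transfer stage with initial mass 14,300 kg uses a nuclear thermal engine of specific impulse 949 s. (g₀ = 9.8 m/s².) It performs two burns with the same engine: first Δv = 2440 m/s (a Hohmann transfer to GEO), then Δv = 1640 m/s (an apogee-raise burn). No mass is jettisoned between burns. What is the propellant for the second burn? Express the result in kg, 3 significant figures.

v_e = Isp · g₀ = 949 × 9.8 = 9300.2 m/s.
After the first burn: m = 14300 × exp(−2440/9300.2) = 14300 × 0.76923 = 11,000 kg.
After the second burn: m = 11,000 × exp(−1640/9300.2) = 11,000 × 0.83833 = 9,221.63 kg.
Second-burn propellant = 11,000 − 9,221.63 = 1,778.37 kg.

propellant for the second burn ≈ 1780 kg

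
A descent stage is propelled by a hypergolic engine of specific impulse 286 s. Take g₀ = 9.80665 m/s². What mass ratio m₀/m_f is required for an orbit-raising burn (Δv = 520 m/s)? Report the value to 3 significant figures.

mass ratio ≈ 1.20

v_e = Isp · g₀ = 286 × 9.80665 = 2804.7 m/s.
m₀/m_f = exp(Δv / v_e) = exp(520 / 2804.7) = exp(0.1854) = 1.2037.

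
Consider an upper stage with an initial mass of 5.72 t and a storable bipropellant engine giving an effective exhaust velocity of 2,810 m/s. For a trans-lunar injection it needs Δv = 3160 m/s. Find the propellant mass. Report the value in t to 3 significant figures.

Rocket equation: m₀/m_f = exp(Δv / v_e) = exp(3160 / 2810.0) = exp(1.1246) = 3.0788.
m_f = 5.72 / 3.0788 = 1.85787 t, so propellant = m₀ − m_f = 5.72 − 1.85787 = 3.86213 t.

propellant mass ≈ 3.86 t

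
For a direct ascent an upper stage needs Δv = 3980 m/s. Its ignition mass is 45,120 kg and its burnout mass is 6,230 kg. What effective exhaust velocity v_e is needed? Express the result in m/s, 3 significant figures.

v_e ≈ 2010 m/s

ln(m₀/m_f) = ln(45120/6230) = ln(7.242) = 1.9799.
From the ideal rocket equation, v_e = Δv / ln(m₀/m_f) = 3980 / 1.9799 = 2010.2 m/s.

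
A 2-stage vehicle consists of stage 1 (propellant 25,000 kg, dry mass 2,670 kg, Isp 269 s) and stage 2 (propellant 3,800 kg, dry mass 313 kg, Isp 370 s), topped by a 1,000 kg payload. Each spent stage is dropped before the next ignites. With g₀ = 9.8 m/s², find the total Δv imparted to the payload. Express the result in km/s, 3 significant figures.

Ignition mass of stage 1 = 25,000+2,670 + 3,800+313 + 1,000 = 32,783 kg.
Stage 1: m₀ = 32,783 kg, m_f = 32,783 − 25,000 = 7,783 kg; Δv = 269×9.8×ln(4.212) = 2636.2×1.4380 ≈ 3791 m/s.
Stage 2: m₀ = 5,113 kg, m_f = 5,113 − 3,800 = 1,313 kg; Δv = 370×9.8×ln(3.894) = 3626.0×1.3595 ≈ 4929 m/s.
Total Δv = 3791 + 4929 = 8720 m/s.

Δv ≈ 8.72 km/s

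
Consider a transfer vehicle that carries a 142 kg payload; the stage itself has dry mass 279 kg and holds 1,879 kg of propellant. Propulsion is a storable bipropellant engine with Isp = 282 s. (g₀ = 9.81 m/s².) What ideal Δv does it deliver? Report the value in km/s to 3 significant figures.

v_e = Isp · g₀ = 282 × 9.81 = 2766.4 m/s.
m₀ = payload + dry + propellant = 142 + 279 + 1,879 = 2,300 kg.
m_f = payload + dry = 142 + 279 = 421 kg.
Δv = v_e · ln(m₀/m_f) = 2766.4 × ln(5.463) = 2766.4 × 1.6980 ≈ 4697.5 m/s.

Δv ≈ 4.70 km/s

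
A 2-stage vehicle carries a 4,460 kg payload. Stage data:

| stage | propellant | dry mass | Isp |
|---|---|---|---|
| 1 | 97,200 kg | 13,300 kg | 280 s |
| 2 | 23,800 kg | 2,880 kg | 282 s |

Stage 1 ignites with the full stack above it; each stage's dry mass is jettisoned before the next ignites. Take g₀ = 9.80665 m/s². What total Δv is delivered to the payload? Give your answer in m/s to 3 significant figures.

Δv ≈ 7180 m/s

Ignition mass of stage 1 = 97,200+13,300 + 23,800+2,880 + 4,460 = 141,640 kg.
Stage 1: m₀ = 141,640 kg, m_f = 141,640 − 97,200 = 44,440 kg; Δv = 280×9.80665×ln(3.187) = 2745.9×1.1591 ≈ 3183 m/s.
Stage 2: m₀ = 31,140 kg, m_f = 31,140 − 23,800 = 7,340 kg; Δv = 282×9.80665×ln(4.243) = 2765.5×1.4452 ≈ 3997 m/s.
Total Δv = 3183 + 3997 = 7180 m/s.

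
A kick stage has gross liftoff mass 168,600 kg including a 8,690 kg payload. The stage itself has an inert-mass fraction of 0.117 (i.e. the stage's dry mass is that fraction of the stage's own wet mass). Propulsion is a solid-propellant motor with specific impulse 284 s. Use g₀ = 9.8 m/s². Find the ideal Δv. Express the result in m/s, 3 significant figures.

Stage wet mass = m₀ − payload = 168,600 − 8,690 = 159,910 kg.
Stage dry mass = ε × stage wet mass = 0.117 × 159,910 = 18,709.5 kg.
Burnout mass m_f = stage dry + payload = 18,709.5 + 8,690 = 27,399.5 kg.
v_e = Isp · g₀ = 284 × 9.8 = 2783.2 m/s.
Δv = v_e · ln(168,600/27,399.5) = 2783.2 × ln(6.153) = 2783.2 × 1.8170 ≈ 5057 m/s.

Δv ≈ 5060 m/s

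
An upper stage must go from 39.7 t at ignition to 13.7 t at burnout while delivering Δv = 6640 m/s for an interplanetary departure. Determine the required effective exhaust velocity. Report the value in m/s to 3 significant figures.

v_e ≈ 6240 m/s

ln(m₀/m_f) = ln(39700/13700) = ln(2.898) = 1.0640.
Rocket equation: v_e = Δv / ln(m₀/m_f) = 6640 / 1.0640 = 6240.9 m/s.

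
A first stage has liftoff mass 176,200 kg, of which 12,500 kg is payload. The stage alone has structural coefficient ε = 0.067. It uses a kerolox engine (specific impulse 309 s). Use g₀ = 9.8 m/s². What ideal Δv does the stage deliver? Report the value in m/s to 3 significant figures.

Δv ≈ 6100 m/s

Stage wet mass = m₀ − payload = 176,200 − 12,500 = 163,700 kg.
Stage dry mass = ε × stage wet mass = 0.067 × 163,700 = 10,967.9 kg.
Burnout mass m_f = stage dry + payload = 10,967.9 + 12,500 = 23,467.9 kg.
v_e = Isp · g₀ = 309 × 9.8 = 3028.2 m/s.
Rocket equation: Δv = v_e · ln(176,200/23,467.9) = 3028.2 × ln(7.508) = 3028.2 × 2.0160 ≈ 6105 m/s.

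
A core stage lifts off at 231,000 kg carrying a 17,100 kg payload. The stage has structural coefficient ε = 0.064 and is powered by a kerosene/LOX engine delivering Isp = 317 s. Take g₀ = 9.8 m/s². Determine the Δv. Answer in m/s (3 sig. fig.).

Δv ≈ 6260 m/s

Stage wet mass = m₀ − payload = 231,000 − 17,100 = 213,900 kg.
Stage dry mass = ε × stage wet mass = 0.064 × 213,900 = 13,689.6 kg.
Burnout mass m_f = stage dry + payload = 13,689.6 + 17,100 = 30,789.6 kg.
v_e = Isp · g₀ = 317 × 9.8 = 3106.6 m/s.
Rocket equation: Δv = v_e · ln(231,000/30,789.6) = 3106.6 × ln(7.503) = 3106.6 × 2.0152 ≈ 6261 m/s.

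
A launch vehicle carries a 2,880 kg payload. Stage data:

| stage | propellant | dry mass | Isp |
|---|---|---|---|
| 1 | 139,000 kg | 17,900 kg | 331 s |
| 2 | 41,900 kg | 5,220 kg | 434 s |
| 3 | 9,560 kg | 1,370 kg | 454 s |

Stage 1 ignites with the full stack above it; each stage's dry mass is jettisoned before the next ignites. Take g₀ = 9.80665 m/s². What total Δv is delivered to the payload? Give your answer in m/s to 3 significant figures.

Δv ≈ 13500 m/s

Ignition mass of stage 1 = 139,000+17,900 + 41,900+5,220 + 9,560+1,370 + 2,880 = 217,830 kg.
Stage 1: m₀ = 217,830 kg, m_f = 217,830 − 139,000 = 78,830 kg; Δv = 331×9.80665×ln(2.763) = 3246.0×1.0164 ≈ 3299 m/s.
Stage 2: m₀ = 60,930 kg, m_f = 60,930 − 41,900 = 19,030 kg; Δv = 434×9.80665×ln(3.202) = 4256.1×1.1637 ≈ 4953 m/s.
Stage 3: m₀ = 13,810 kg, m_f = 13,810 − 9,560 = 4,250 kg; Δv = 454×9.80665×ln(3.249) = 4452.2×1.1785 ≈ 5247 m/s.
Total Δv = 3299 + 4953 + 5247 = 13499 m/s.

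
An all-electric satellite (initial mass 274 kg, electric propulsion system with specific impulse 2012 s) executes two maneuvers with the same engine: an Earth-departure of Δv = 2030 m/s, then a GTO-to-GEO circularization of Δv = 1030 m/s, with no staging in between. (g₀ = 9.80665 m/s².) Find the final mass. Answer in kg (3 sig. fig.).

v_e = Isp · g₀ = 2012 × 9.80665 = 19731.0 m/s.
After the first burn: m = 274 × exp(−2030/19731.0) = 274 × 0.90223 = 247.211 kg.
After the second burn: m = 247.211 × exp(−1030/19731.0) = 247.211 × 0.94914 = 234.638 kg.

final mass ≈ 235 kg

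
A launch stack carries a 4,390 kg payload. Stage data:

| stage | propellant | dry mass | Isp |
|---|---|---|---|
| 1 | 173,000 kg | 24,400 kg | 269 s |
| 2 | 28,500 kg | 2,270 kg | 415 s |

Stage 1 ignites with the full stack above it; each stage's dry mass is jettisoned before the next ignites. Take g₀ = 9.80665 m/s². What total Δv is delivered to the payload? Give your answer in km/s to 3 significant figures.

Δv ≈ 10.4 km/s

Ignition mass of stage 1 = 173,000+24,400 + 28,500+2,270 + 4,390 = 232,560 kg.
Stage 1: m₀ = 232,560 kg, m_f = 232,560 − 173,000 = 59,560 kg; Δv = 269×9.80665×ln(3.905) = 2638.0×1.3622 ≈ 3593 m/s.
Stage 2: m₀ = 35,160 kg, m_f = 35,160 − 28,500 = 6,660 kg; Δv = 415×9.80665×ln(5.279) = 4069.8×1.6638 ≈ 6771 m/s.
Total Δv = 3593 + 6771 = 10364 m/s.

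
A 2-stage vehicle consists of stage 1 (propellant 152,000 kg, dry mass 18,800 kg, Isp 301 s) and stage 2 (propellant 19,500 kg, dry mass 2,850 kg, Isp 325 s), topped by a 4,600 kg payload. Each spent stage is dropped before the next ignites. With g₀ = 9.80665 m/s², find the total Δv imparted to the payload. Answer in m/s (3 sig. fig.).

Δv ≈ 8420 m/s

Ignition mass of stage 1 = 152,000+18,800 + 19,500+2,850 + 4,600 = 197,750 kg.
Stage 1: m₀ = 197,750 kg, m_f = 197,750 − 152,000 = 45,750 kg; Δv = 301×9.80665×ln(4.322) = 2951.8×1.4638 ≈ 4321 m/s.
Stage 2: m₀ = 26,950 kg, m_f = 26,950 − 19,500 = 7,450 kg; Δv = 325×9.80665×ln(3.617) = 3187.2×1.2858 ≈ 4098 m/s.
Total Δv = 4321 + 4098 = 8419 m/s.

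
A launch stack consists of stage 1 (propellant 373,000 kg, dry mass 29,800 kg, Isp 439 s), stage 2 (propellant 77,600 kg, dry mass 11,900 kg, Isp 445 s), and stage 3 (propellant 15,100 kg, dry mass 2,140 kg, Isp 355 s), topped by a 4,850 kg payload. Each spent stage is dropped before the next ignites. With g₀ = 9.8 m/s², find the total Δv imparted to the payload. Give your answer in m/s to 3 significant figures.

Δv ≈ 14700 m/s

Ignition mass of stage 1 = 373,000+29,800 + 77,600+11,900 + 15,100+2,140 + 4,850 = 514,390 kg.
Stage 1: m₀ = 514,390 kg, m_f = 514,390 − 373,000 = 141,390 kg; Δv = 439×9.8×ln(3.638) = 4302.2×1.2915 ≈ 5556 m/s.
Stage 2: m₀ = 111,590 kg, m_f = 111,590 − 77,600 = 33,990 kg; Δv = 445×9.8×ln(3.283) = 4361.0×1.1888 ≈ 5184 m/s.
Stage 3: m₀ = 22,090 kg, m_f = 22,090 − 15,100 = 6,990 kg; Δv = 355×9.8×ln(3.16) = 3479.0×1.1506 ≈ 4003 m/s.
Total Δv = 5556 + 5184 + 4003 = 14743 m/s.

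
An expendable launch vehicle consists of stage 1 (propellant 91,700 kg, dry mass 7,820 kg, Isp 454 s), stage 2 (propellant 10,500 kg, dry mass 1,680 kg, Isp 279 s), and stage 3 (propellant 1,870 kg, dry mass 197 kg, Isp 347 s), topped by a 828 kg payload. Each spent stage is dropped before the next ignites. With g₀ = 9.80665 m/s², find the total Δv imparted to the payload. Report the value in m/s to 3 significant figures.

Δv ≈ 14000 m/s

Ignition mass of stage 1 = 91,700+7,820 + 10,500+1,680 + 1,870+197 + 828 = 114,595 kg.
Stage 1: m₀ = 114,595 kg, m_f = 114,595 − 91,700 = 22,895 kg; Δv = 454×9.80665×ln(5.005) = 4452.2×1.6105 ≈ 7170 m/s.
Stage 2: m₀ = 15,075 kg, m_f = 15,075 − 10,500 = 4,575 kg; Δv = 279×9.80665×ln(3.295) = 2736.1×1.1924 ≈ 3263 m/s.
Stage 3: m₀ = 2,895 kg, m_f = 2,895 − 1,870 = 1,025 kg; Δv = 347×9.80665×ln(2.824) = 3402.9×1.0383 ≈ 3533 m/s.
Total Δv = 7170 + 3263 + 3533 = 13966 m/s.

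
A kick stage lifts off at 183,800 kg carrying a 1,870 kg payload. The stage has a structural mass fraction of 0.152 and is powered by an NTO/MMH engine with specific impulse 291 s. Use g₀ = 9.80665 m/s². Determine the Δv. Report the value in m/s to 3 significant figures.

Stage wet mass = m₀ − payload = 183,800 − 1,870 = 181,930 kg.
Stage dry mass = ε × stage wet mass = 0.152 × 181,930 = 27,653.4 kg.
Burnout mass m_f = stage dry + payload = 27,653.4 + 1,870 = 29,523.4 kg.
v_e = Isp · g₀ = 291 × 9.80665 = 2853.7 m/s.
Δv = v_e · ln(183,800/29,523.4) = 2853.7 × ln(6.226) = 2853.7 × 1.8287 ≈ 5219 m/s.

Δv ≈ 5220 m/s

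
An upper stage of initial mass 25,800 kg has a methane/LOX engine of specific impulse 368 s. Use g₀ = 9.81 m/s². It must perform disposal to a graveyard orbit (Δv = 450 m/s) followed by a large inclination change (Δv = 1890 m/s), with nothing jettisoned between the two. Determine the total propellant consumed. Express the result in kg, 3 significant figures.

total propellant consumed ≈ 12300 kg

v_e = Isp · g₀ = 368 × 9.81 = 3610.1 m/s.
After the first burn: m = 25800 × exp(−450/3610.1) = 25800 × 0.88280 = 22,776.2 kg.
After the second burn: m = 22,776.2 × exp(−1890/3610.1) = 22,776.2 × 0.59242 = 13,493.1 kg.
Total propellant = m₀ − m_final = 25800 − 13,493.1 = 12,306.9 kg.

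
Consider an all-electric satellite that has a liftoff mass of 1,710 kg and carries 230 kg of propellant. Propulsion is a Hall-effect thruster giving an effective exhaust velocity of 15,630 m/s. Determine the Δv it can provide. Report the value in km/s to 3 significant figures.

Δv ≈ 2.26 km/s

m_f = m₀ − m_prop = 1,710 − 230 = 1,480 kg.
Rocket equation: Δv = v_e · ln(m₀/m_f) = 15630.0 × ln(1.155) = 15630.0 × 0.1445 ≈ 2257.8 m/s.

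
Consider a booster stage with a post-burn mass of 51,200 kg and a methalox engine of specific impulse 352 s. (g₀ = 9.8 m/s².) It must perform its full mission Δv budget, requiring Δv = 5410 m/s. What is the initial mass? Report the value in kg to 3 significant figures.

v_e = Isp · g₀ = 352 × 9.8 = 3449.6 m/s.
By the Tsiolkovsky rocket equation, m₀/m_f = exp(Δv / v_e) = exp(5410 / 3449.6) = exp(1.5683) = 4.7985.
m₀ = m_f × 4.7985 = 51,200 × 4.7985 = 245,683 kg.

initial mass ≈ 246000 kg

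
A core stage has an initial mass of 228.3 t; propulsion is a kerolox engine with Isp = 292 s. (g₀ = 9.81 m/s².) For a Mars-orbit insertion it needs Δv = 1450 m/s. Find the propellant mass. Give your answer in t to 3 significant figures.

propellant mass ≈ 90.7 t

v_e = Isp · g₀ = 292 × 9.81 = 2864.5 m/s.
By the Tsiolkovsky rocket equation, m₀/m_f = exp(Δv / v_e) = exp(1450 / 2864.5) = exp(0.5062) = 1.6590.
m_f = 228.3 / 1.6590 = 137.613 t, so propellant = m₀ − m_f = 228.3 − 137.613 = 90.687 t.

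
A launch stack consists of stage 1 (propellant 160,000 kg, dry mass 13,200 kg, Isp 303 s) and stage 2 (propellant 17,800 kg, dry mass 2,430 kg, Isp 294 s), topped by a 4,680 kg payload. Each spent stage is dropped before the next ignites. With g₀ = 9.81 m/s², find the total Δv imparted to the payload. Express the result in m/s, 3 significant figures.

Ignition mass of stage 1 = 160,000+13,200 + 17,800+2,430 + 4,680 = 198,110 kg.
Stage 1: m₀ = 198,110 kg, m_f = 198,110 − 160,000 = 38,110 kg; Δv = 303×9.81×ln(5.198) = 2972.4×1.6483 ≈ 4900 m/s.
Stage 2: m₀ = 24,910 kg, m_f = 24,910 − 17,800 = 7,110 kg; Δv = 294×9.81×ln(3.504) = 2884.1×1.2538 ≈ 3616 m/s.
Total Δv = 4900 + 3616 = 8516 m/s.

Δv ≈ 8520 m/s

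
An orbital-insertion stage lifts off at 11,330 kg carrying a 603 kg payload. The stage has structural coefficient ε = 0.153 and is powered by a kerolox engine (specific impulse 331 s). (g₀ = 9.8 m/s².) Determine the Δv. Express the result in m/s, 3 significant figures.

Δv ≈ 5250 m/s

Stage wet mass = m₀ − payload = 11,330 − 603 = 10,727 kg.
Stage dry mass = ε × stage wet mass = 0.153 × 10,727 = 1,641.23 kg.
Burnout mass m_f = stage dry + payload = 1,641.23 + 603 = 2,244.23 kg.
v_e = Isp · g₀ = 331 × 9.8 = 3243.8 m/s.
Rocket equation: Δv = v_e · ln(11,330/2,244.23) = 3243.8 × ln(5.049) = 3243.8 × 1.6191 ≈ 5252 m/s.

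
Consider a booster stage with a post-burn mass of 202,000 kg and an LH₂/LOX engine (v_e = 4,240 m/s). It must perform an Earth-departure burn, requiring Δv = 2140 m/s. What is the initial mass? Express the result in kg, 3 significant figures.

m₀/m_f = exp(Δv / v_e) = exp(2140 / 4240.0) = exp(0.5047) = 1.6565.
m₀ = m_f × 1.6565 = 202,000 × 1.6565 = 334,613 kg.

initial mass ≈ 335000 kg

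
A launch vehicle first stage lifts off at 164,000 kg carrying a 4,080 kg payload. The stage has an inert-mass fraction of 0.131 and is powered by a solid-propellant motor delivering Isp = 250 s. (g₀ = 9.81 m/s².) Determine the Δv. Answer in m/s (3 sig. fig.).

Δv ≈ 4610 m/s

Stage wet mass = m₀ − payload = 164,000 − 4,080 = 159,920 kg.
Stage dry mass = ε × stage wet mass = 0.131 × 159,920 = 20,949.5 kg.
Burnout mass m_f = stage dry + payload = 20,949.5 + 4,080 = 25,029.5 kg.
v_e = Isp · g₀ = 250 × 9.81 = 2452.5 m/s.
By the Tsiolkovsky rocket equation, Δv = v_e · ln(164,000/25,029.5) = 2452.5 × ln(6.552) = 2452.5 × 1.8798 ≈ 4610 m/s.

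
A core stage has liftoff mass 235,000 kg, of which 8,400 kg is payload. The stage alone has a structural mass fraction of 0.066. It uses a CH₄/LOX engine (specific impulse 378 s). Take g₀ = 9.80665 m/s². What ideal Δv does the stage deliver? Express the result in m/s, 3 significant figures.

Δv ≈ 8560 m/s

Stage wet mass = m₀ − payload = 235,000 − 8,400 = 226,600 kg.
Stage dry mass = ε × stage wet mass = 0.066 × 226,600 = 14,955.6 kg.
Burnout mass m_f = stage dry + payload = 14,955.6 + 8,400 = 23,355.6 kg.
v_e = Isp · g₀ = 378 × 9.80665 = 3706.9 m/s.
By the Tsiolkovsky rocket equation, Δv = v_e · ln(235,000/23,355.6) = 3706.9 × ln(10.06) = 3706.9 × 2.3087 ≈ 8558 m/s.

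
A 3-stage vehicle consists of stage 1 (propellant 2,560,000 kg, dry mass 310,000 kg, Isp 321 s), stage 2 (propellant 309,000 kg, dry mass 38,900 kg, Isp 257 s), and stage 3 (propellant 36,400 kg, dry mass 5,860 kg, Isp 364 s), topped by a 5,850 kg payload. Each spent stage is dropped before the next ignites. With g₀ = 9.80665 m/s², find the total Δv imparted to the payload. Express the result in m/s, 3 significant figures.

Ignition mass of stage 1 = 2,560,000+310,000 + 309,000+38,900 + 36,400+5,860 + 5,850 = 3,266,010 kg.
Stage 1: m₀ = 3,266,010 kg, m_f = 3,266,010 − 2,560,000 = 706,010 kg; Δv = 321×9.80665×ln(4.626) = 3147.9×1.5317 ≈ 4822 m/s.
Stage 2: m₀ = 396,010 kg, m_f = 396,010 − 309,000 = 87,010 kg; Δv = 257×9.80665×ln(4.551) = 2520.3×1.5154 ≈ 3819 m/s.
Stage 3: m₀ = 48,110 kg, m_f = 48,110 − 36,400 = 11,710 kg; Δv = 364×9.80665×ln(4.108) = 3569.6×1.4130 ≈ 5044 m/s.
Total Δv = 4822 + 3819 + 5044 = 13685 m/s.

Δv ≈ 13700 m/s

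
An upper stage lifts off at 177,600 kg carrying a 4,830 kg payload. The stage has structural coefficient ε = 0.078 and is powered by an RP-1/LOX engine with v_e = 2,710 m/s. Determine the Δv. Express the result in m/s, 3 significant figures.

Stage wet mass = m₀ − payload = 177,600 − 4,830 = 172,770 kg.
Stage dry mass = ε × stage wet mass = 0.078 × 172,770 = 13,476.1 kg.
Burnout mass m_f = stage dry + payload = 13,476.1 + 4,830 = 18,306.1 kg.
Using Δv = v_e ln(m₀/m_f): Δv = v_e · ln(177,600/18,306.1) = 2710.0 × ln(9.702) = 2710.0 × 2.2723 ≈ 6158 m/s.

Δv ≈ 6160 m/s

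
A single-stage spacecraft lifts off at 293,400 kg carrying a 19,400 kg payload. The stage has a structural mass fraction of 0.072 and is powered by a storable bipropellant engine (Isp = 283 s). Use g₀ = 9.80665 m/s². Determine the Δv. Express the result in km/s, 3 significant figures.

Stage wet mass = m₀ − payload = 293,400 − 19,400 = 274,000 kg.
Stage dry mass = ε × stage wet mass = 0.072 × 274,000 = 19,728 kg.
Burnout mass m_f = stage dry + payload = 19,728 + 19,400 = 39,128 kg.
v_e = Isp · g₀ = 283 × 9.80665 = 2775.3 m/s.
Δv = v_e · ln(293,400/39,128) = 2775.3 × ln(7.498) = 2775.3 × 2.0147 ≈ 5591 m/s.

Δv ≈ 5.59 km/s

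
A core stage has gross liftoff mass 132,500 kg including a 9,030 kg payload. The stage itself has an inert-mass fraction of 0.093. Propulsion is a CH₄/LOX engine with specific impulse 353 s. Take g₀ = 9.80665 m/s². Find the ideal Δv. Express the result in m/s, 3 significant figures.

Stage wet mass = m₀ − payload = 132,500 − 9,030 = 123,470 kg.
Stage dry mass = ε × stage wet mass = 0.093 × 123,470 = 11,482.7 kg.
Burnout mass m_f = stage dry + payload = 11,482.7 + 9,030 = 20,512.7 kg.
v_e = Isp · g₀ = 353 × 9.80665 = 3461.7 m/s.
By the Tsiolkovsky rocket equation, Δv = v_e · ln(132,500/20,512.7) = 3461.7 × ln(6.459) = 3461.7 × 1.8655 ≈ 6458 m/s.

Δv ≈ 6460 m/s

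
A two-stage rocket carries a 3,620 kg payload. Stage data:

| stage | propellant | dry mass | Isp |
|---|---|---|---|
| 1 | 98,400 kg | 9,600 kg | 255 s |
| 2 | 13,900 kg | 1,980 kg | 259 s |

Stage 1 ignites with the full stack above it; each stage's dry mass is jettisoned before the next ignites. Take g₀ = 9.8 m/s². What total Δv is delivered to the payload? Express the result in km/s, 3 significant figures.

Δv ≈ 6.86 km/s

Ignition mass of stage 1 = 98,400+9,600 + 13,900+1,980 + 3,620 = 127,500 kg.
Stage 1: m₀ = 127,500 kg, m_f = 127,500 − 98,400 = 29,100 kg; Δv = 255×9.8×ln(4.381) = 2499.0×1.4774 ≈ 3692 m/s.
Stage 2: m₀ = 19,500 kg, m_f = 19,500 − 13,900 = 5,600 kg; Δv = 259×9.8×ln(3.482) = 2538.2×1.2476 ≈ 3167 m/s.
Total Δv = 3692 + 3167 = 6859 m/s.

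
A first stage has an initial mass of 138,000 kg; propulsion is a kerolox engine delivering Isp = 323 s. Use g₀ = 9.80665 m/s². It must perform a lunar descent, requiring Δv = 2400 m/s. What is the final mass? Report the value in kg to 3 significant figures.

final mass ≈ 64700 kg

v_e = Isp · g₀ = 323 × 9.80665 = 3167.5 m/s.
m₀/m_f = exp(Δv / v_e) = exp(2400 / 3167.5) = exp(0.7577) = 2.1333.
m_f = m₀ / 2.1333 = 138,000 / 2.1333 = 64,688.5 kg.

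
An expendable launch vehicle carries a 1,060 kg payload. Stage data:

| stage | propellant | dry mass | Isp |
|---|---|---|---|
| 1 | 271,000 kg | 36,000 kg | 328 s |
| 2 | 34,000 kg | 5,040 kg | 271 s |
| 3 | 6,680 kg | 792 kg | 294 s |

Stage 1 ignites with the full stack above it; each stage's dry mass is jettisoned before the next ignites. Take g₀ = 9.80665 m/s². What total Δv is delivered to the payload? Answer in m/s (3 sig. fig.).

Ignition mass of stage 1 = 271,000+36,000 + 34,000+5,040 + 6,680+792 + 1,060 = 354,572 kg.
Stage 1: m₀ = 354,572 kg, m_f = 354,572 − 271,000 = 83,572 kg; Δv = 328×9.80665×ln(4.243) = 3216.6×1.4452 ≈ 4649 m/s.
Stage 2: m₀ = 47,572 kg, m_f = 47,572 − 34,000 = 13,572 kg; Δv = 271×9.80665×ln(3.505) = 2657.6×1.2542 ≈ 3333 m/s.
Stage 3: m₀ = 8,532 kg, m_f = 8,532 − 6,680 = 1,852 kg; Δv = 294×9.80665×ln(4.607) = 2883.2×1.5276 ≈ 4404 m/s.
Total Δv = 4649 + 3333 + 4404 = 12386 m/s.

Δv ≈ 12400 m/s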